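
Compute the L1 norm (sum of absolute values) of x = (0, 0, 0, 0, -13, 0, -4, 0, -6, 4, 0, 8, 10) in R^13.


Non-zero entries: [(4, -13), (6, -4), (8, -6), (9, 4), (11, 8), (12, 10)]
Absolute values: [13, 4, 6, 4, 8, 10]
||x||_1 = sum = 45.

45


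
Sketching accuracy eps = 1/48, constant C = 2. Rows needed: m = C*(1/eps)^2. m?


1/eps = 48.
(1/eps)^2 = 2304.
m = 2*2304 = 4608.

4608


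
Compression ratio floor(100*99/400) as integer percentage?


100*m/n = 100*99/400 ≈ 24.75.
floor = 24.

24


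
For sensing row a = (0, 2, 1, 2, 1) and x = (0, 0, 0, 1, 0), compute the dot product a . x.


Non-zero terms: ['2*1']
Products: [2]
y = sum = 2.

2


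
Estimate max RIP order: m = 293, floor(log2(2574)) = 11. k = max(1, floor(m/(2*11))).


floor(log2(2574)) = 11.
2*11 = 22.
m/(2*floor(log2(n))) = 293/22 ≈ 13.3182.
floor = 13.
k = max(1, 13) = 13.

13


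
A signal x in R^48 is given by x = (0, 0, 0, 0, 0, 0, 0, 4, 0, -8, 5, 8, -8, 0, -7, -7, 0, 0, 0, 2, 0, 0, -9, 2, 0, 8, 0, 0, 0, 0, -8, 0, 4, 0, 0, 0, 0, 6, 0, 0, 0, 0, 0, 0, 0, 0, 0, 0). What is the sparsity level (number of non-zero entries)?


Non-zero positions: [7, 9, 10, 11, 12, 14, 15, 19, 22, 23, 25, 30, 32, 37].
Sparsity = 14.

14


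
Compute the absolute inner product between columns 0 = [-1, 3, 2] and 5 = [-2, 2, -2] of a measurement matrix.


Inner product: -1*-2 + 3*2 + 2*-2
Products: [2, 6, -4]
Sum = 4.
|dot| = 4.

4


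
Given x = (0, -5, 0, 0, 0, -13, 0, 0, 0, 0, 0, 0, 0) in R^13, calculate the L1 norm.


Non-zero entries: [(1, -5), (5, -13)]
Absolute values: [5, 13]
||x||_1 = sum = 18.

18


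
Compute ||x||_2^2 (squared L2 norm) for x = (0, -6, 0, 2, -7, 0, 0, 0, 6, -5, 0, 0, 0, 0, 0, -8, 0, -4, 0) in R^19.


Non-zero entries: [(1, -6), (3, 2), (4, -7), (8, 6), (9, -5), (15, -8), (17, -4)]
Squares: [36, 4, 49, 36, 25, 64, 16]
||x||_2^2 = sum = 230.

230


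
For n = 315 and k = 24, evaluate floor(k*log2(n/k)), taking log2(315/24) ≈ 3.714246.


log2(n/k) = log2(315/24) ≈ 3.714246.
k*log2(n/k) ≈ 24*3.714246 = 89.141904.
floor(89.141904) = 89.

89


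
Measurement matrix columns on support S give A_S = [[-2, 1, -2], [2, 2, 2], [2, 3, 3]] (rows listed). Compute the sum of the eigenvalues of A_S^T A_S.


Sum of eigenvalues of A_S^T A_S = trace(A_S^T A_S) = sum of squared column norms of A_S.
A_S^T A_S diagonal: [12, 14, 17].
trace = 12 + 14 + 17 = 43.

43


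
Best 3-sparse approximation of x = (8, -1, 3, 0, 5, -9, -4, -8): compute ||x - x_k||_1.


Sorted |x_i| descending: [9, 8, 8, 5, 4, 3, 1, 0]
Keep top 3: [9, 8, 8]
Tail entries: [5, 4, 3, 1, 0]
L1 error = sum of tail = 13.

13


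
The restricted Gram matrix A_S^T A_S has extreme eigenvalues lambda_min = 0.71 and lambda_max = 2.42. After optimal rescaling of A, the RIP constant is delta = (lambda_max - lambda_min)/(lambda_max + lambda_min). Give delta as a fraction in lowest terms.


lambda_max - lambda_min = 2.42 - 0.71 = 1.71.
lambda_max + lambda_min = 2.42 + 0.71 = 3.13.
delta = 1.71/3.13 = 171/313.

171/313


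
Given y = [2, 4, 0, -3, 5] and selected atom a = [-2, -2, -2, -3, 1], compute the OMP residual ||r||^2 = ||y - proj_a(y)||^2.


a^T a = 22.
a^T y = 2.
coeff = 2/22 = 1/11.
||r||^2 = 592/11.

592/11


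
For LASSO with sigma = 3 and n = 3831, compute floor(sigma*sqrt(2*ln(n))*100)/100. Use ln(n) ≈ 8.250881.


ln(3831) ≈ 8.250881.
2*ln(n) ≈ 16.501762.
sqrt(2*ln(n)) ≈ sqrt(16.501762) ≈ 4.062236.
lambda ≈ 3*4.062236 = 12.186708.
floor(lambda*100)/100 = 12.18.

12.18


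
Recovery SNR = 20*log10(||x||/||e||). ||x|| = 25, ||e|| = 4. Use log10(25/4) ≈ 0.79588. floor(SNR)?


||x||/||e|| = 25/4.
log10(25/4) ≈ 0.79588.
20*log10(||x||/||e||) ≈ 20*0.79588 = 15.9176.
floor(15.9176) = 15.

15


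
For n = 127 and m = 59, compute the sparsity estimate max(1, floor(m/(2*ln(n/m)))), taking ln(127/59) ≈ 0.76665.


n/m = 127/59.
ln(n/m) ≈ 0.76665.
2*ln(n/m) ≈ 1.5333.
m/(2*ln(n/m)) ≈ 59/1.5333 ≈ 38.4791.
floor = 38.
k_max = max(1, 38) = 38.

38


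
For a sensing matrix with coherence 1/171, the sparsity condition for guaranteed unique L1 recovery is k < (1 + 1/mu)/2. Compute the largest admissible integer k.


1/mu = 171.
1 + 1/mu = 172.
(1 + 1/mu)/2 = 86 is an integer and the inequality is strict, so k_max = 86 - 1 = 85.

85


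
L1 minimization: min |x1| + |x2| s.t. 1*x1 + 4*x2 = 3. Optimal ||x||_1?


Axis intercepts:
  x1 = 3, x2 = 0: L1 = 3
  x1 = 0, x2 = 3/4: L1 = 3/4
x* = (0, 3/4)
||x*||_1 = 3/4.

3/4


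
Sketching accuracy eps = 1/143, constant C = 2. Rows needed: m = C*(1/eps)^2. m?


1/eps = 143.
(1/eps)^2 = 20449.
m = 2*20449 = 40898.

40898


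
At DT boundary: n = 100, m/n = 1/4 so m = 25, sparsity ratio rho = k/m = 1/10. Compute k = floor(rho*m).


m = 1/4*100 = 25.
rho = 1/10.
rho*m = 1/10*25 = 2.5.
k = floor(2.5) = 2.

2


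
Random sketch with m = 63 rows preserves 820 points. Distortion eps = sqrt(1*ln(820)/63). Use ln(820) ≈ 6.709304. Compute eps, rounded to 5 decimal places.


ln(820) ≈ 6.709304.
1*ln(N)/m ≈ 1*6.709304/63 ≈ 0.10649689.
eps = sqrt(0.10649689) ≈ 0.3263386 ≈ 0.32634.

0.32634


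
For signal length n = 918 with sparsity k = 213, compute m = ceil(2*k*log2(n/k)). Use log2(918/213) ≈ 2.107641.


log2(n/k) = log2(918/213) ≈ 2.107641.
2*k*log2(n/k) ≈ 2*213*2.107641 = 897.855066.
m = ceil(897.855066) = 898.

898


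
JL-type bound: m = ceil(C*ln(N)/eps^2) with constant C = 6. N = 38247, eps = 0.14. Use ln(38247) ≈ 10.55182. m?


ln(38247) ≈ 10.55182.
eps^2 = 0.14^2 = 0.0196.
C*ln(N)/eps^2 ≈ 6*10.55182/0.0196 ≈ 3230.149.
m = ceil(3230.149) = 3231.

3231


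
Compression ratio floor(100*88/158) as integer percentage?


100*m/n = 100*88/158 ≈ 55.6962.
floor = 55.

55


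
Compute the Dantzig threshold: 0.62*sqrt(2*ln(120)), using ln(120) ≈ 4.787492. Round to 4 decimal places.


ln(120) ≈ 4.787492.
2*ln(n) ≈ 9.574984.
sqrt(2*ln(n)) ≈ sqrt(9.574984) ≈ 3.094347.
threshold ≈ 0.62*3.094347 = 1.91849514 ≈ 1.9185.

1.9185


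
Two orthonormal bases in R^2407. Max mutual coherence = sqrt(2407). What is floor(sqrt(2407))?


49^2 = 2401 <= 2407 < 2500 = 50^2, so 49 <= sqrt(2407) < 50.
floor(sqrt(2407)) = 49.

49


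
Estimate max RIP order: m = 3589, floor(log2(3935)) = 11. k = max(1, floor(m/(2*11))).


floor(log2(3935)) = 11.
2*11 = 22.
m/(2*floor(log2(n))) = 3589/22 ≈ 163.1364.
floor = 163.
k = max(1, 163) = 163.

163


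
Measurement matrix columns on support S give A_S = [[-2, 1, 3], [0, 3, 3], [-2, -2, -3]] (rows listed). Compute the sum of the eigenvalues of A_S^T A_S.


Sum of eigenvalues of A_S^T A_S = trace(A_S^T A_S) = sum of squared column norms of A_S.
A_S^T A_S diagonal: [8, 14, 27].
trace = 8 + 14 + 27 = 49.

49


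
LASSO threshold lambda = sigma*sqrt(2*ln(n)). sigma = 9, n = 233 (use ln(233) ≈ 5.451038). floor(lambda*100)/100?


ln(233) ≈ 5.451038.
2*ln(n) ≈ 10.902076.
sqrt(2*ln(n)) ≈ sqrt(10.902076) ≈ 3.301829.
lambda ≈ 9*3.301829 = 29.716461.
floor(lambda*100)/100 = 29.71.

29.71


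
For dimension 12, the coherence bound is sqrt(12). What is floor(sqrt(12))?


3^2 = 9 <= 12 < 16 = 4^2, so 3 <= sqrt(12) < 4.
floor(sqrt(12)) = 3.

3


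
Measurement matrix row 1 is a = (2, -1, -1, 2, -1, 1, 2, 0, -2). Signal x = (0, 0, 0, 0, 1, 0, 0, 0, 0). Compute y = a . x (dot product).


Non-zero terms: ['-1*1']
Products: [-1]
y = sum = -1.

-1


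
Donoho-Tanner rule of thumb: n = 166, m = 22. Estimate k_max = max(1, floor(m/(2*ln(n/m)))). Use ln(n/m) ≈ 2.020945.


n/m = 166/22 = 83/11.
ln(n/m) ≈ 2.020945.
2*ln(n/m) ≈ 4.04189.
m/(2*ln(n/m)) ≈ 22/4.04189 ≈ 5.443.
floor = 5.
k_max = max(1, 5) = 5.

5


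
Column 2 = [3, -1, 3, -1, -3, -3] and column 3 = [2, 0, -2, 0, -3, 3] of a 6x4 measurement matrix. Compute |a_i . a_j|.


Inner product: 3*2 + -1*0 + 3*-2 + -1*0 + -3*-3 + -3*3
Products: [6, 0, -6, 0, 9, -9]
Sum = 0.
|dot| = 0.

0


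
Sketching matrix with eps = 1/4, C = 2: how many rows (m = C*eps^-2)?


1/eps = 4.
(1/eps)^2 = 16.
m = 2*16 = 32.

32


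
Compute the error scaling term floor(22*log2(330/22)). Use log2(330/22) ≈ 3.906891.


log2(n/k) = log2(330/22) ≈ 3.906891.
k*log2(n/k) ≈ 22*3.906891 = 85.951602.
floor(85.951602) = 85.

85


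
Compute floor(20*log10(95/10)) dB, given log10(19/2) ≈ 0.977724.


||x||/||e|| = 95/10 = 19/2.
log10(19/2) ≈ 0.977724.
20*log10(||x||/||e||) ≈ 20*0.977724 = 19.55448.
floor(19.55448) = 19.

19


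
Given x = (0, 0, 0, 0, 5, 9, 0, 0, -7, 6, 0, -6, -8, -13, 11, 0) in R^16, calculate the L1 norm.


Non-zero entries: [(4, 5), (5, 9), (8, -7), (9, 6), (11, -6), (12, -8), (13, -13), (14, 11)]
Absolute values: [5, 9, 7, 6, 6, 8, 13, 11]
||x||_1 = sum = 65.

65


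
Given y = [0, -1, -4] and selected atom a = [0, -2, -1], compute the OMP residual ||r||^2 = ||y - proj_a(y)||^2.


a^T a = 5.
a^T y = 6.
coeff = 6/5 = 6/5.
||r||^2 = 49/5.

49/5


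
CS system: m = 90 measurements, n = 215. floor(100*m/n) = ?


100*m/n = 100*90/215 ≈ 41.8605.
floor = 41.

41


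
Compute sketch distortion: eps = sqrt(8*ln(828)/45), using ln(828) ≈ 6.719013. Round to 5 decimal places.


ln(828) ≈ 6.719013.
8*ln(N)/m ≈ 8*6.719013/45 ≈ 1.1944912.
eps = sqrt(1.1944912) ≈ 1.0929278 ≈ 1.09293.

1.09293


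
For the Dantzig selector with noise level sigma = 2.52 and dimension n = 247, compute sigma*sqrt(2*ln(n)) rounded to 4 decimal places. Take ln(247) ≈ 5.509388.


ln(247) ≈ 5.509388.
2*ln(n) ≈ 11.018776.
sqrt(2*ln(n)) ≈ sqrt(11.018776) ≈ 3.319454.
threshold ≈ 2.52*3.319454 = 8.36502408 ≈ 8.3650.

8.3650


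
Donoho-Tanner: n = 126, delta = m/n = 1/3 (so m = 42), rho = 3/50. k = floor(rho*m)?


m = 1/3*126 = 42.
rho = 3/50.
rho*m = 3/50*42 = 2.52.
k = floor(2.52) = 2.

2


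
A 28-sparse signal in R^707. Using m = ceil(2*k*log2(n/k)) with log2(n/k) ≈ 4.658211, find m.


log2(n/k) = log2(707/28) ≈ 4.658211.
2*k*log2(n/k) ≈ 2*28*4.658211 = 260.859816.
m = ceil(260.859816) = 261.

261


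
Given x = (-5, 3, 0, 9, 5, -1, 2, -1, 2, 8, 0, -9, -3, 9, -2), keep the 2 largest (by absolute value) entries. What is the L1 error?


Sorted |x_i| descending: [9, 9, 9, 8, 5, 5, 3, 3, 2, 2, 2, 1, 1, 0, 0]
Keep top 2: [9, 9]
Tail entries: [9, 8, 5, 5, 3, 3, 2, 2, 2, 1, 1, 0, 0]
L1 error = sum of tail = 41.

41


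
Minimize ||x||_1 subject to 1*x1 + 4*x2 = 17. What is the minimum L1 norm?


Axis intercepts:
  x1 = 17, x2 = 0: L1 = 17
  x1 = 0, x2 = 17/4: L1 = 17/4
x* = (0, 17/4)
||x*||_1 = 17/4.

17/4


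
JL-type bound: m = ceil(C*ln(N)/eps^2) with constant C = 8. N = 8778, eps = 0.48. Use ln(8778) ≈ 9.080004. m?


ln(8778) ≈ 9.080004.
eps^2 = 0.48^2 = 0.2304.
C*ln(N)/eps^2 ≈ 8*9.080004/0.2304 ≈ 315.2779.
m = ceil(315.2779) = 316.

316


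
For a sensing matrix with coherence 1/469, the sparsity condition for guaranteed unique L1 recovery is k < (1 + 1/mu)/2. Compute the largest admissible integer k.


1/mu = 469.
1 + 1/mu = 470.
(1 + 1/mu)/2 = 235 is an integer and the inequality is strict, so k_max = 235 - 1 = 234.

234


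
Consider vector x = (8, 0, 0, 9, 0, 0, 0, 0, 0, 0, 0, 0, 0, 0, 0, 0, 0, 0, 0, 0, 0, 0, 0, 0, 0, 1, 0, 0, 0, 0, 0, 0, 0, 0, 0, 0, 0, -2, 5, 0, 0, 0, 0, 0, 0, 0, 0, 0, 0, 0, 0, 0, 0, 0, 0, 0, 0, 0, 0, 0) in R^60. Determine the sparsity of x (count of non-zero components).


Non-zero positions: [0, 3, 25, 37, 38].
Sparsity = 5.

5


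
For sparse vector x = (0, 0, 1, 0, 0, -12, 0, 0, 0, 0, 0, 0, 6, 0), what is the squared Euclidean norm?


Non-zero entries: [(2, 1), (5, -12), (12, 6)]
Squares: [1, 144, 36]
||x||_2^2 = sum = 181.

181


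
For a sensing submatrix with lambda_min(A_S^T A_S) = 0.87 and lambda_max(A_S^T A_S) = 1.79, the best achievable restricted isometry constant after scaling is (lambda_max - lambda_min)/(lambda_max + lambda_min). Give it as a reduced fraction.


lambda_max - lambda_min = 1.79 - 0.87 = 0.92.
lambda_max + lambda_min = 1.79 + 0.87 = 2.66.
delta = 0.92/2.66 = 92/266 = 46/133.

46/133


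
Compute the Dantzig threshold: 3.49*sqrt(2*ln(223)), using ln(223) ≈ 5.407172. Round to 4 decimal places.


ln(223) ≈ 5.407172.
2*ln(n) ≈ 10.814344.
sqrt(2*ln(n)) ≈ sqrt(10.814344) ≈ 3.288517.
threshold ≈ 3.49*3.288517 = 11.47692433 ≈ 11.4769.

11.4769


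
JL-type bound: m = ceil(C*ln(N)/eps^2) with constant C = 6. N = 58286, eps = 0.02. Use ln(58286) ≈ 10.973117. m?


ln(58286) ≈ 10.973117.
eps^2 = 0.02^2 = 0.0004.
C*ln(N)/eps^2 ≈ 6*10.973117/0.0004 ≈ 164596.755.
m = ceil(164596.755) = 164597.

164597


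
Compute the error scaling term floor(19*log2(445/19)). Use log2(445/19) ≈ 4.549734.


log2(n/k) = log2(445/19) ≈ 4.549734.
k*log2(n/k) ≈ 19*4.549734 = 86.444946.
floor(86.444946) = 86.

86


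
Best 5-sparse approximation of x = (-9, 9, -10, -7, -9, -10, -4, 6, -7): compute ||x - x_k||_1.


Sorted |x_i| descending: [10, 10, 9, 9, 9, 7, 7, 6, 4]
Keep top 5: [10, 10, 9, 9, 9]
Tail entries: [7, 7, 6, 4]
L1 error = sum of tail = 24.

24


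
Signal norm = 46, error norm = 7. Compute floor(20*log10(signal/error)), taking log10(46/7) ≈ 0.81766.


||x||/||e|| = 46/7.
log10(46/7) ≈ 0.81766.
20*log10(||x||/||e||) ≈ 20*0.81766 = 16.3532.
floor(16.3532) = 16.

16


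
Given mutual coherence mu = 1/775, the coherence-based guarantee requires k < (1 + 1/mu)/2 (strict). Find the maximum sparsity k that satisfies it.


1/mu = 775.
1 + 1/mu = 776.
(1 + 1/mu)/2 = 388 is an integer and the inequality is strict, so k_max = 388 - 1 = 387.

387


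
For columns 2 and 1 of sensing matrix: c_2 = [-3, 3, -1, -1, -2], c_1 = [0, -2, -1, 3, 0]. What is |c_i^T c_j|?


Inner product: -3*0 + 3*-2 + -1*-1 + -1*3 + -2*0
Products: [0, -6, 1, -3, 0]
Sum = -8.
|dot| = 8.

8


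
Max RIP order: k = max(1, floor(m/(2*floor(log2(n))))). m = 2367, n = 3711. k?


floor(log2(3711)) = 11.
2*11 = 22.
m/(2*floor(log2(n))) = 2367/22 ≈ 107.5909.
floor = 107.
k = max(1, 107) = 107.

107


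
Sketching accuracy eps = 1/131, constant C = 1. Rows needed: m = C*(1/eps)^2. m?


1/eps = 131.
(1/eps)^2 = 17161.
m = 1*17161 = 17161.

17161


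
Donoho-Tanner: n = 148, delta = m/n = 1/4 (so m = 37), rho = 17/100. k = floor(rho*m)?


m = 1/4*148 = 37.
rho = 17/100.
rho*m = 17/100*37 = 6.29.
k = floor(6.29) = 6.

6


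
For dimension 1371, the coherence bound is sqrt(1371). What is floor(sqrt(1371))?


37^2 = 1369 <= 1371 < 1444 = 38^2, so 37 <= sqrt(1371) < 38.
floor(sqrt(1371)) = 37.

37


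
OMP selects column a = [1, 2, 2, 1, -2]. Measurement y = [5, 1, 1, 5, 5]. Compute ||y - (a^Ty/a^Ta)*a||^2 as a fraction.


a^T a = 14.
a^T y = 4.
coeff = 4/14 = 2/7.
||r||^2 = 531/7.

531/7


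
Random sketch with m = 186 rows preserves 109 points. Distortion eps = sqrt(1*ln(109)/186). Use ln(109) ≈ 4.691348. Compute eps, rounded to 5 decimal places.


ln(109) ≈ 4.691348.
1*ln(N)/m ≈ 1*4.691348/186 ≈ 0.0252223.
eps = sqrt(0.0252223) ≈ 0.1588153 ≈ 0.15882.

0.15882


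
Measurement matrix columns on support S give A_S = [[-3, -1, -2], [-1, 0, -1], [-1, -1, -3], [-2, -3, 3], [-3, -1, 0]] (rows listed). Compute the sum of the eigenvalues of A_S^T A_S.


Sum of eigenvalues of A_S^T A_S = trace(A_S^T A_S) = sum of squared column norms of A_S.
A_S^T A_S diagonal: [24, 12, 23].
trace = 24 + 12 + 23 = 59.

59


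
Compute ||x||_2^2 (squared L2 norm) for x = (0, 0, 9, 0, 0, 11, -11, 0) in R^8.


Non-zero entries: [(2, 9), (5, 11), (6, -11)]
Squares: [81, 121, 121]
||x||_2^2 = sum = 323.

323


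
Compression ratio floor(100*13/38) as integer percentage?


100*m/n = 100*13/38 ≈ 34.2105.
floor = 34.

34


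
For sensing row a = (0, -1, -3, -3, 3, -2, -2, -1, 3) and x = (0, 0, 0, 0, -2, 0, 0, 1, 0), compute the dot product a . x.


Non-zero terms: ['3*-2', '-1*1']
Products: [-6, -1]
y = sum = -7.

-7


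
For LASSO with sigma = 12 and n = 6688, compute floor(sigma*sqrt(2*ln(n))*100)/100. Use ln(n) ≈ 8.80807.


ln(6688) ≈ 8.80807.
2*ln(n) ≈ 17.61614.
sqrt(2*ln(n)) ≈ sqrt(17.61614) ≈ 4.197159.
lambda ≈ 12*4.197159 = 50.365908.
floor(lambda*100)/100 = 50.36.

50.36


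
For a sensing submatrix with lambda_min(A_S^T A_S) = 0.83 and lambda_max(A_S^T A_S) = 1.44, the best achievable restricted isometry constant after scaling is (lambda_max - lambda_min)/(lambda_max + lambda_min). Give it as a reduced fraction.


lambda_max - lambda_min = 1.44 - 0.83 = 0.61.
lambda_max + lambda_min = 1.44 + 0.83 = 2.27.
delta = 0.61/2.27 = 61/227.

61/227


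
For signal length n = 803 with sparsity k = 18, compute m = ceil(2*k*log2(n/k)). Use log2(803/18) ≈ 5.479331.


log2(n/k) = log2(803/18) ≈ 5.479331.
2*k*log2(n/k) ≈ 2*18*5.479331 = 197.255916.
m = ceil(197.255916) = 198.

198


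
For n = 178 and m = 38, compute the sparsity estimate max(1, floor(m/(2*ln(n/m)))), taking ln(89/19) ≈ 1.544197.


n/m = 178/38 = 89/19.
ln(n/m) ≈ 1.544197.
2*ln(n/m) ≈ 3.088394.
m/(2*ln(n/m)) ≈ 38/3.088394 ≈ 12.3041.
floor = 12.
k_max = max(1, 12) = 12.

12


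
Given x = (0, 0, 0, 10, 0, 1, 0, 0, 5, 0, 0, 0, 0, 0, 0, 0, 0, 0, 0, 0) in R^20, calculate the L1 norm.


Non-zero entries: [(3, 10), (5, 1), (8, 5)]
Absolute values: [10, 1, 5]
||x||_1 = sum = 16.

16


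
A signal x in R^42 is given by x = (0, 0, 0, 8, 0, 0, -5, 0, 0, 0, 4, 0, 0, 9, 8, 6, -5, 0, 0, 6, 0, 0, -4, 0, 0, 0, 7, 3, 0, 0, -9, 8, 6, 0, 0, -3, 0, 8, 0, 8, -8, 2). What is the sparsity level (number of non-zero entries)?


Non-zero positions: [3, 6, 10, 13, 14, 15, 16, 19, 22, 26, 27, 30, 31, 32, 35, 37, 39, 40, 41].
Sparsity = 19.

19


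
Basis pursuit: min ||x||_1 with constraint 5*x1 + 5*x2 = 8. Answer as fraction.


Axis intercepts:
  x1 = 8/5, x2 = 0: L1 = 8/5
  x1 = 0, x2 = 8/5: L1 = 8/5
x* = (8/5, 0)
||x*||_1 = 8/5.

8/5


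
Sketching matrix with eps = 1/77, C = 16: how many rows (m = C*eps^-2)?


1/eps = 77.
(1/eps)^2 = 5929.
m = 16*5929 = 94864.

94864


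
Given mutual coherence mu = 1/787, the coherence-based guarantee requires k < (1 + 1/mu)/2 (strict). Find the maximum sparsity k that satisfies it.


1/mu = 787.
1 + 1/mu = 788.
(1 + 1/mu)/2 = 394 is an integer and the inequality is strict, so k_max = 394 - 1 = 393.

393


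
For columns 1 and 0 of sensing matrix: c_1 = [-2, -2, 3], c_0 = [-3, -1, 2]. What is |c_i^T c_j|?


Inner product: -2*-3 + -2*-1 + 3*2
Products: [6, 2, 6]
Sum = 14.
|dot| = 14.

14


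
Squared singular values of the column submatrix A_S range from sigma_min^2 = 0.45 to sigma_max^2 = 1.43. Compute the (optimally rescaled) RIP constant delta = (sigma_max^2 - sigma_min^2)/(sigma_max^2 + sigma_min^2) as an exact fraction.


lambda_max - lambda_min = 1.43 - 0.45 = 0.98.
lambda_max + lambda_min = 1.43 + 0.45 = 1.88.
delta = 0.98/1.88 = 98/188 = 49/94.

49/94


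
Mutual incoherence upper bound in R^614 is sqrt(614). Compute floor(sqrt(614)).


24^2 = 576 <= 614 < 625 = 25^2, so 24 <= sqrt(614) < 25.
floor(sqrt(614)) = 24.

24


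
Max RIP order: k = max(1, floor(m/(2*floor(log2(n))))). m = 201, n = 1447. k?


floor(log2(1447)) = 10.
2*10 = 20.
m/(2*floor(log2(n))) = 201/20 ≈ 10.05.
floor = 10.
k = max(1, 10) = 10.

10


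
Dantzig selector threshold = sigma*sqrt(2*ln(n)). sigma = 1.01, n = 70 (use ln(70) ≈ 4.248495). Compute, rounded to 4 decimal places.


ln(70) ≈ 4.248495.
2*ln(n) ≈ 8.49699.
sqrt(2*ln(n)) ≈ sqrt(8.49699) ≈ 2.91496.
threshold ≈ 1.01*2.91496 = 2.9441096 ≈ 2.9441.

2.9441


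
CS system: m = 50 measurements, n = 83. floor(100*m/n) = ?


100*m/n = 100*50/83 ≈ 60.241.
floor = 60.

60


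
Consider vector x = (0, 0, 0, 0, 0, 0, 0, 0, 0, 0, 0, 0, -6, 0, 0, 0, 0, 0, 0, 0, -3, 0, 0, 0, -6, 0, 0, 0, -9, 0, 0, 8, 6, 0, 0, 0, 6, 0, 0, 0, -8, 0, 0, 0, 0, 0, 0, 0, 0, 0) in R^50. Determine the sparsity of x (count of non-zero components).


Non-zero positions: [12, 20, 24, 28, 31, 32, 36, 40].
Sparsity = 8.

8


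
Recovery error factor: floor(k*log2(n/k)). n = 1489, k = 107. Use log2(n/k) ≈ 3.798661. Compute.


log2(n/k) = log2(1489/107) ≈ 3.798661.
k*log2(n/k) ≈ 107*3.798661 = 406.456727.
floor(406.456727) = 406.

406


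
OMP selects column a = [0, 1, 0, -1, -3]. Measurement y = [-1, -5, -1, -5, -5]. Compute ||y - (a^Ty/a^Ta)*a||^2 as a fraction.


a^T a = 11.
a^T y = 15.
coeff = 15/11 = 15/11.
||r||^2 = 622/11.

622/11


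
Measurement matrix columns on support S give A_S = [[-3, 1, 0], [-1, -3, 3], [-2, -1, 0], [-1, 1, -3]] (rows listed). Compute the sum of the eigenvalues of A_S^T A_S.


Sum of eigenvalues of A_S^T A_S = trace(A_S^T A_S) = sum of squared column norms of A_S.
A_S^T A_S diagonal: [15, 12, 18].
trace = 15 + 12 + 18 = 45.

45


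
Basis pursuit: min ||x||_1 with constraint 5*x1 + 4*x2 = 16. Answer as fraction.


Axis intercepts:
  x1 = 16/5, x2 = 0: L1 = 16/5
  x1 = 0, x2 = 4: L1 = 4
x* = (16/5, 0)
||x*||_1 = 16/5.

16/5


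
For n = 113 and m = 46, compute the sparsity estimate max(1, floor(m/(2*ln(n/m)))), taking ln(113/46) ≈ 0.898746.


n/m = 113/46.
ln(n/m) ≈ 0.898746.
2*ln(n/m) ≈ 1.797492.
m/(2*ln(n/m)) ≈ 46/1.797492 ≈ 25.5912.
floor = 25.
k_max = max(1, 25) = 25.

25


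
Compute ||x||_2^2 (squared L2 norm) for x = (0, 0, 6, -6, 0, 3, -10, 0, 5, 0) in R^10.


Non-zero entries: [(2, 6), (3, -6), (5, 3), (6, -10), (8, 5)]
Squares: [36, 36, 9, 100, 25]
||x||_2^2 = sum = 206.

206


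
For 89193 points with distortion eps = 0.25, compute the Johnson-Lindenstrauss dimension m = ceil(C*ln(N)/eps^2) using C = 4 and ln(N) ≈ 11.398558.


ln(89193) ≈ 11.398558.
eps^2 = 0.25^2 = 0.0625.
C*ln(N)/eps^2 ≈ 4*11.398558/0.0625 ≈ 729.5077.
m = ceil(729.5077) = 730.

730


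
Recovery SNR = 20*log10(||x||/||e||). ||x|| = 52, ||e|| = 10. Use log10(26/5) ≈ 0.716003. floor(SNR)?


||x||/||e|| = 52/10 = 26/5.
log10(26/5) ≈ 0.716003.
20*log10(||x||/||e||) ≈ 20*0.716003 = 14.32006.
floor(14.32006) = 14.

14


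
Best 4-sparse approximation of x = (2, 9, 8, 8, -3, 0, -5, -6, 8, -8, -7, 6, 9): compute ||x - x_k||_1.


Sorted |x_i| descending: [9, 9, 8, 8, 8, 8, 7, 6, 6, 5, 3, 2, 0]
Keep top 4: [9, 9, 8, 8]
Tail entries: [8, 8, 7, 6, 6, 5, 3, 2, 0]
L1 error = sum of tail = 45.

45


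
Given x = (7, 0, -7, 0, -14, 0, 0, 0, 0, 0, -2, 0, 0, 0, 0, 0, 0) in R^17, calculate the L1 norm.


Non-zero entries: [(0, 7), (2, -7), (4, -14), (10, -2)]
Absolute values: [7, 7, 14, 2]
||x||_1 = sum = 30.

30


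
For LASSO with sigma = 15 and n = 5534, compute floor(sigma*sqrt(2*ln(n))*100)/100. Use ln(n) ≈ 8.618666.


ln(5534) ≈ 8.618666.
2*ln(n) ≈ 17.237332.
sqrt(2*ln(n)) ≈ sqrt(17.237332) ≈ 4.151787.
lambda ≈ 15*4.151787 = 62.276805.
floor(lambda*100)/100 = 62.27.

62.27


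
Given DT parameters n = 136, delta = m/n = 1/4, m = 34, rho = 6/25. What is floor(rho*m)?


m = 1/4*136 = 34.
rho = 6/25.
rho*m = 6/25*34 = 8.16.
k = floor(8.16) = 8.

8


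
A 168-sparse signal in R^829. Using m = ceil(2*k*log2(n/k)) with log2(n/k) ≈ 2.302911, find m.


log2(n/k) = log2(829/168) ≈ 2.302911.
2*k*log2(n/k) ≈ 2*168*2.302911 = 773.778096.
m = ceil(773.778096) = 774.

774


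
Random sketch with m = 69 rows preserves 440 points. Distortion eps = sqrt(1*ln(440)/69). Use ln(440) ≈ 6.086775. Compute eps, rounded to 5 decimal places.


ln(440) ≈ 6.086775.
1*ln(N)/m ≈ 1*6.086775/69 ≈ 0.08821413.
eps = sqrt(0.08821413) ≈ 0.2970086 ≈ 0.29701.

0.29701


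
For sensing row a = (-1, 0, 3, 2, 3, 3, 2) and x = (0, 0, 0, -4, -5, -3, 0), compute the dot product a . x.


Non-zero terms: ['2*-4', '3*-5', '3*-3']
Products: [-8, -15, -9]
y = sum = -32.

-32


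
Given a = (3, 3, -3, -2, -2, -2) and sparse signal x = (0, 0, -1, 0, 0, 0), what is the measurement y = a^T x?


Non-zero terms: ['-3*-1']
Products: [3]
y = sum = 3.

3


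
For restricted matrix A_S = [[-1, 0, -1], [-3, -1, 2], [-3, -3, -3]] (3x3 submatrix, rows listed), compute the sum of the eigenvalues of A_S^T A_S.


Sum of eigenvalues of A_S^T A_S = trace(A_S^T A_S) = sum of squared column norms of A_S.
A_S^T A_S diagonal: [19, 10, 14].
trace = 19 + 10 + 14 = 43.

43


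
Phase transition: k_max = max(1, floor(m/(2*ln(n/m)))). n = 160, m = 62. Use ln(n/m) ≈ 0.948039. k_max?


n/m = 160/62 = 80/31.
ln(n/m) ≈ 0.948039.
2*ln(n/m) ≈ 1.896078.
m/(2*ln(n/m)) ≈ 62/1.896078 ≈ 32.6991.
floor = 32.
k_max = max(1, 32) = 32.

32


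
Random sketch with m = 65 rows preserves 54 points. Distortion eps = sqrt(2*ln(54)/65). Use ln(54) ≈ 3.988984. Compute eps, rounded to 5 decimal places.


ln(54) ≈ 3.988984.
2*ln(N)/m ≈ 2*3.988984/65 ≈ 0.12273797.
eps = sqrt(0.12273797) ≈ 0.3503398 ≈ 0.35034.

0.35034


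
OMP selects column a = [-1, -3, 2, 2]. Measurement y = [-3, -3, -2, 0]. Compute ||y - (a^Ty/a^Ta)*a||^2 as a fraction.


a^T a = 18.
a^T y = 8.
coeff = 8/18 = 4/9.
||r||^2 = 166/9.

166/9


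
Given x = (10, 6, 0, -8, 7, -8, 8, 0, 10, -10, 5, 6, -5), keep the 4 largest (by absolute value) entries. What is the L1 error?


Sorted |x_i| descending: [10, 10, 10, 8, 8, 8, 7, 6, 6, 5, 5, 0, 0]
Keep top 4: [10, 10, 10, 8]
Tail entries: [8, 8, 7, 6, 6, 5, 5, 0, 0]
L1 error = sum of tail = 45.

45


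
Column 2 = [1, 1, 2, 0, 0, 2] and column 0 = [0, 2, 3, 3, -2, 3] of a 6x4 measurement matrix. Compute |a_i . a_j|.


Inner product: 1*0 + 1*2 + 2*3 + 0*3 + 0*-2 + 2*3
Products: [0, 2, 6, 0, 0, 6]
Sum = 14.
|dot| = 14.

14


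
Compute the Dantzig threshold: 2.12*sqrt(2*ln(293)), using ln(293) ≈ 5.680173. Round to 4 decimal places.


ln(293) ≈ 5.680173.
2*ln(n) ≈ 11.360346.
sqrt(2*ln(n)) ≈ sqrt(11.360346) ≈ 3.370511.
threshold ≈ 2.12*3.370511 = 7.14548332 ≈ 7.1455.

7.1455


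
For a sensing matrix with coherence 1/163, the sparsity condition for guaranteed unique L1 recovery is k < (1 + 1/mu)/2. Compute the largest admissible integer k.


1/mu = 163.
1 + 1/mu = 164.
(1 + 1/mu)/2 = 82 is an integer and the inequality is strict, so k_max = 82 - 1 = 81.

81


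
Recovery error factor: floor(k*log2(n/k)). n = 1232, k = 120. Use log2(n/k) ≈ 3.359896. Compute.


log2(n/k) = log2(1232/120) ≈ 3.359896.
k*log2(n/k) ≈ 120*3.359896 = 403.18752.
floor(403.18752) = 403.

403


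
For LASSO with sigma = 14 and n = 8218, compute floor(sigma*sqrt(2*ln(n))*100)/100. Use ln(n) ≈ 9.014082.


ln(8218) ≈ 9.014082.
2*ln(n) ≈ 18.028164.
sqrt(2*ln(n)) ≈ sqrt(18.028164) ≈ 4.245959.
lambda ≈ 14*4.245959 = 59.443426.
floor(lambda*100)/100 = 59.44.

59.44


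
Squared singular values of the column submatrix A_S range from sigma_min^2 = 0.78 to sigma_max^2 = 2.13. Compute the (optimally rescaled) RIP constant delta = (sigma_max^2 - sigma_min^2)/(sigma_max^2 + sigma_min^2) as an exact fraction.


lambda_max - lambda_min = 2.13 - 0.78 = 1.35.
lambda_max + lambda_min = 2.13 + 0.78 = 2.91.
delta = 1.35/2.91 = 135/291 = 45/97.

45/97


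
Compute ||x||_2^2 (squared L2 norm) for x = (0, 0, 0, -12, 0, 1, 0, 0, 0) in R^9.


Non-zero entries: [(3, -12), (5, 1)]
Squares: [144, 1]
||x||_2^2 = sum = 145.

145


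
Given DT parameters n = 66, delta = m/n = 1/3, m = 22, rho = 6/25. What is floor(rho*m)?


m = 1/3*66 = 22.
rho = 6/25.
rho*m = 6/25*22 = 5.28.
k = floor(5.28) = 5.

5


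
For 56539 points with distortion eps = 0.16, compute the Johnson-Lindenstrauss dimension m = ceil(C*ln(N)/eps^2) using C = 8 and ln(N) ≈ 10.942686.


ln(56539) ≈ 10.942686.
eps^2 = 0.16^2 = 0.0256.
C*ln(N)/eps^2 ≈ 8*10.942686/0.0256 ≈ 3419.5894.
m = ceil(3419.5894) = 3420.

3420


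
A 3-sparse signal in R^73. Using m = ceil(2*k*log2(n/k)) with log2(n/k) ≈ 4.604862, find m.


log2(n/k) = log2(73/3) ≈ 4.604862.
2*k*log2(n/k) ≈ 2*3*4.604862 = 27.629172.
m = ceil(27.629172) = 28.

28


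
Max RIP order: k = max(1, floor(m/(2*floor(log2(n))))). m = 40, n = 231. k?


floor(log2(231)) = 7.
2*7 = 14.
m/(2*floor(log2(n))) = 40/14 ≈ 2.8571.
floor = 2.
k = max(1, 2) = 2.

2


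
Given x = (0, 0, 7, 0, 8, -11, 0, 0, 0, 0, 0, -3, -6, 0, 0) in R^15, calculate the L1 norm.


Non-zero entries: [(2, 7), (4, 8), (5, -11), (11, -3), (12, -6)]
Absolute values: [7, 8, 11, 3, 6]
||x||_1 = sum = 35.

35


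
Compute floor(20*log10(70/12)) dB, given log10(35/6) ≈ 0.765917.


||x||/||e|| = 70/12 = 35/6.
log10(35/6) ≈ 0.765917.
20*log10(||x||/||e||) ≈ 20*0.765917 = 15.31834.
floor(15.31834) = 15.

15


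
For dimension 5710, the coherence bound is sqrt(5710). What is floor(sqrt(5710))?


75^2 = 5625 <= 5710 < 5776 = 76^2, so 75 <= sqrt(5710) < 76.
floor(sqrt(5710)) = 75.

75


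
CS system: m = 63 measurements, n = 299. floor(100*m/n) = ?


100*m/n = 100*63/299 ≈ 21.0702.
floor = 21.

21


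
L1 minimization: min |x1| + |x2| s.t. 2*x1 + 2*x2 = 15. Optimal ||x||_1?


Axis intercepts:
  x1 = 15/2, x2 = 0: L1 = 15/2
  x1 = 0, x2 = 15/2: L1 = 15/2
x* = (15/2, 0)
||x*||_1 = 15/2.

15/2


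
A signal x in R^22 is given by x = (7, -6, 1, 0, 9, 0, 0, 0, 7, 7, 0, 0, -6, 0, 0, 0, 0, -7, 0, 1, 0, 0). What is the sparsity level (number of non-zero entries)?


Non-zero positions: [0, 1, 2, 4, 8, 9, 12, 17, 19].
Sparsity = 9.

9


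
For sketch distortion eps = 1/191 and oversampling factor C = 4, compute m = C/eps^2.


1/eps = 191.
(1/eps)^2 = 36481.
m = 4*36481 = 145924.

145924


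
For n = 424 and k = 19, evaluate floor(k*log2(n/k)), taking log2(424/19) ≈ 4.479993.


log2(n/k) = log2(424/19) ≈ 4.479993.
k*log2(n/k) ≈ 19*4.479993 = 85.119867.
floor(85.119867) = 85.

85


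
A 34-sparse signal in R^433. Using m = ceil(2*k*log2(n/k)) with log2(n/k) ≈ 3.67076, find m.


log2(n/k) = log2(433/34) ≈ 3.67076.
2*k*log2(n/k) ≈ 2*34*3.67076 = 249.61168.
m = ceil(249.61168) = 250.

250


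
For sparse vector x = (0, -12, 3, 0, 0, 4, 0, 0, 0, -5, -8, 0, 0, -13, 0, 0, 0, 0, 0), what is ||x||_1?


Non-zero entries: [(1, -12), (2, 3), (5, 4), (9, -5), (10, -8), (13, -13)]
Absolute values: [12, 3, 4, 5, 8, 13]
||x||_1 = sum = 45.

45


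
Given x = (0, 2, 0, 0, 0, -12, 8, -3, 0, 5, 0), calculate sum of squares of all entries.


Non-zero entries: [(1, 2), (5, -12), (6, 8), (7, -3), (9, 5)]
Squares: [4, 144, 64, 9, 25]
||x||_2^2 = sum = 246.

246


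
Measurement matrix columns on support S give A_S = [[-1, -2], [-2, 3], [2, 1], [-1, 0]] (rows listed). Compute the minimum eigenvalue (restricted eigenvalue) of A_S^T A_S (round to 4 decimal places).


A_S^T A_S = [[10, -2], [-2, 14]].
trace = 24.
det = 136.
disc = trace^2 - 4*det = 576 - 4*136 = 32.
sqrt(32) ≈ 5.656854.
lam_min = (24 - sqrt(32))/2 ≈ (24 - 5.656854)/2 = 9.171573 ≈ 9.1716.

9.1716


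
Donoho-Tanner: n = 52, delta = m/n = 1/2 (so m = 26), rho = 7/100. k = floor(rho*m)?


m = 1/2*52 = 26.
rho = 7/100.
rho*m = 7/100*26 = 1.82.
k = floor(1.82) = 1.

1


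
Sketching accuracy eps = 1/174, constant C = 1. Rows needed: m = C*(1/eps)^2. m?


1/eps = 174.
(1/eps)^2 = 30276.
m = 1*30276 = 30276.

30276


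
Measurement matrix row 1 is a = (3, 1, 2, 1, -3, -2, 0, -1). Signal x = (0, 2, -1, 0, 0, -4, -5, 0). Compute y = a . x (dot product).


Non-zero terms: ['1*2', '2*-1', '-2*-4', '0*-5']
Products: [2, -2, 8, 0]
y = sum = 8.

8


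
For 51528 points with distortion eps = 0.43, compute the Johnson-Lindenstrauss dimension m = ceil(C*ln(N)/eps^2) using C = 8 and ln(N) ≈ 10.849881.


ln(51528) ≈ 10.849881.
eps^2 = 0.43^2 = 0.1849.
C*ln(N)/eps^2 ≈ 8*10.849881/0.1849 ≈ 469.4378.
m = ceil(469.4378) = 470.

470


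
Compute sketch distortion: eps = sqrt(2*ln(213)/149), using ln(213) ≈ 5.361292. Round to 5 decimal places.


ln(213) ≈ 5.361292.
2*ln(N)/m ≈ 2*5.361292/149 ≈ 0.07196365.
eps = sqrt(0.07196365) ≈ 0.2682604 ≈ 0.26826.

0.26826


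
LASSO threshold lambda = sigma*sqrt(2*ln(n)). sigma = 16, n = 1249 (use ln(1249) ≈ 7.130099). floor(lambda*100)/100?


ln(1249) ≈ 7.130099.
2*ln(n) ≈ 14.260198.
sqrt(2*ln(n)) ≈ sqrt(14.260198) ≈ 3.776268.
lambda ≈ 16*3.776268 = 60.420288.
floor(lambda*100)/100 = 60.42.

60.42


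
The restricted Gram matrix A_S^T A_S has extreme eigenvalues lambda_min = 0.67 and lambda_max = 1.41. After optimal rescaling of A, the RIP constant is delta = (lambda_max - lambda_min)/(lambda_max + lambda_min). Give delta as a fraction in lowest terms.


lambda_max - lambda_min = 1.41 - 0.67 = 0.74.
lambda_max + lambda_min = 1.41 + 0.67 = 2.08.
delta = 0.74/2.08 = 74/208 = 37/104.

37/104


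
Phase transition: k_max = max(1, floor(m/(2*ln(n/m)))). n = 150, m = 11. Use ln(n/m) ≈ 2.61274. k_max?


n/m = 150/11.
ln(n/m) ≈ 2.61274.
2*ln(n/m) ≈ 5.22548.
m/(2*ln(n/m)) ≈ 11/5.22548 ≈ 2.1051.
floor = 2.
k_max = max(1, 2) = 2.

2


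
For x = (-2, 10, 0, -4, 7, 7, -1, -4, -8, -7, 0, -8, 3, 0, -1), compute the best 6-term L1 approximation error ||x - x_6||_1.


Sorted |x_i| descending: [10, 8, 8, 7, 7, 7, 4, 4, 3, 2, 1, 1, 0, 0, 0]
Keep top 6: [10, 8, 8, 7, 7, 7]
Tail entries: [4, 4, 3, 2, 1, 1, 0, 0, 0]
L1 error = sum of tail = 15.

15


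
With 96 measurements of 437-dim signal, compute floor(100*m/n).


100*m/n = 100*96/437 ≈ 21.968.
floor = 21.

21


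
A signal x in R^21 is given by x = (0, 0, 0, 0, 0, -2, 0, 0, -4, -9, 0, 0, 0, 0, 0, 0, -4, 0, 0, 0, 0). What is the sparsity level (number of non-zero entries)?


Non-zero positions: [5, 8, 9, 16].
Sparsity = 4.

4


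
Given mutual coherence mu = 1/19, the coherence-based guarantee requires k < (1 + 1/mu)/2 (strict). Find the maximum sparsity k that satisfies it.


1/mu = 19.
1 + 1/mu = 20.
(1 + 1/mu)/2 = 10 is an integer and the inequality is strict, so k_max = 10 - 1 = 9.

9


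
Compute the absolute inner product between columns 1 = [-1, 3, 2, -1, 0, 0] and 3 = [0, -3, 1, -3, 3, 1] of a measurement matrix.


Inner product: -1*0 + 3*-3 + 2*1 + -1*-3 + 0*3 + 0*1
Products: [0, -9, 2, 3, 0, 0]
Sum = -4.
|dot| = 4.

4


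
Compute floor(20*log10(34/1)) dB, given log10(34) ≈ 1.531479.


||x||/||e|| = 34/1 = 34.
log10(34) ≈ 1.531479.
20*log10(||x||/||e||) ≈ 20*1.531479 = 30.62958.
floor(30.62958) = 30.

30


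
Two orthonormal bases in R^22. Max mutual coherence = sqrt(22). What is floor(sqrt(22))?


4^2 = 16 <= 22 < 25 = 5^2, so 4 <= sqrt(22) < 5.
floor(sqrt(22)) = 4.

4


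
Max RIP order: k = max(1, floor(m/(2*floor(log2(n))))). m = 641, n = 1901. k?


floor(log2(1901)) = 10.
2*10 = 20.
m/(2*floor(log2(n))) = 641/20 ≈ 32.05.
floor = 32.
k = max(1, 32) = 32.

32


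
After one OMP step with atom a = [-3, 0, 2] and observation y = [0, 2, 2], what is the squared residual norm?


a^T a = 13.
a^T y = 4.
coeff = 4/13 = 4/13.
||r||^2 = 88/13.

88/13


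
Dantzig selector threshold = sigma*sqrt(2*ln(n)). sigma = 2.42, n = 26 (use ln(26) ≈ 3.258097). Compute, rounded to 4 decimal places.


ln(26) ≈ 3.258097.
2*ln(n) ≈ 6.516194.
sqrt(2*ln(n)) ≈ sqrt(6.516194) ≈ 2.552684.
threshold ≈ 2.42*2.552684 = 6.17749528 ≈ 6.1775.

6.1775


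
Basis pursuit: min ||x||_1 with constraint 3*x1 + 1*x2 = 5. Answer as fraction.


Axis intercepts:
  x1 = 5/3, x2 = 0: L1 = 5/3
  x1 = 0, x2 = 5: L1 = 5
x* = (5/3, 0)
||x*||_1 = 5/3.

5/3


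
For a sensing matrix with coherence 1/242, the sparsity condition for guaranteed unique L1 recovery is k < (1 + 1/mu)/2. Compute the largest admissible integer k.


1/mu = 242.
1 + 1/mu = 243.
(1 + 1/mu)/2 = 121.5 is not an integer, so k_max = floor(121.5) = 121.

121


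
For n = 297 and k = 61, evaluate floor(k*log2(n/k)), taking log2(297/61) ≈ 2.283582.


log2(n/k) = log2(297/61) ≈ 2.283582.
k*log2(n/k) ≈ 61*2.283582 = 139.298502.
floor(139.298502) = 139.

139


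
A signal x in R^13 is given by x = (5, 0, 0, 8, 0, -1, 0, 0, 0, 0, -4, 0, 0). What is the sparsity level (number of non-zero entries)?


Non-zero positions: [0, 3, 5, 10].
Sparsity = 4.

4


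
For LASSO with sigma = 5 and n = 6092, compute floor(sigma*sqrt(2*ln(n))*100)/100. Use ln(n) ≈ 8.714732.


ln(6092) ≈ 8.714732.
2*ln(n) ≈ 17.429464.
sqrt(2*ln(n)) ≈ sqrt(17.429464) ≈ 4.174861.
lambda ≈ 5*4.174861 = 20.874305.
floor(lambda*100)/100 = 20.87.

20.87


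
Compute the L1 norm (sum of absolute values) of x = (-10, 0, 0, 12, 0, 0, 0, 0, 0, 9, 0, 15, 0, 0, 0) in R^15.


Non-zero entries: [(0, -10), (3, 12), (9, 9), (11, 15)]
Absolute values: [10, 12, 9, 15]
||x||_1 = sum = 46.

46


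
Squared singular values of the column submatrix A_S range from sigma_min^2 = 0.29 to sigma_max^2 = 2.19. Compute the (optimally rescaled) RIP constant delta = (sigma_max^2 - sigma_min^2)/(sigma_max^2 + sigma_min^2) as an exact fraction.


lambda_max - lambda_min = 2.19 - 0.29 = 1.90.
lambda_max + lambda_min = 2.19 + 0.29 = 2.48.
delta = 1.90/2.48 = 190/248 = 95/124.

95/124


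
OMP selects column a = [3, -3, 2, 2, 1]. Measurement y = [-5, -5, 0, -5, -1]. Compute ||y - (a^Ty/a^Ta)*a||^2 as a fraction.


a^T a = 27.
a^T y = -11.
coeff = -11/27 = -11/27.
||r||^2 = 1931/27.

1931/27


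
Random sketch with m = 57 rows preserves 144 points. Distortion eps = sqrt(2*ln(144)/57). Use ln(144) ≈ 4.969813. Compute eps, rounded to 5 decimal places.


ln(144) ≈ 4.969813.
2*ln(N)/m ≈ 2*4.969813/57 ≈ 0.1743794.
eps = sqrt(0.1743794) ≈ 0.4175876 ≈ 0.41759.

0.41759


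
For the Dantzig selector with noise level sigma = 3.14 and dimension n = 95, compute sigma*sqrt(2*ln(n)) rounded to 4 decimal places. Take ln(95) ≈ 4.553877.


ln(95) ≈ 4.553877.
2*ln(n) ≈ 9.107754.
sqrt(2*ln(n)) ≈ sqrt(9.107754) ≈ 3.017906.
threshold ≈ 3.14*3.017906 = 9.47622484 ≈ 9.4762.

9.4762


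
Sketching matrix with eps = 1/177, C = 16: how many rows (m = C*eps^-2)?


1/eps = 177.
(1/eps)^2 = 31329.
m = 16*31329 = 501264.

501264


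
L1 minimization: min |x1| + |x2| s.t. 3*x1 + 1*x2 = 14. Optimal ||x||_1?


Axis intercepts:
  x1 = 14/3, x2 = 0: L1 = 14/3
  x1 = 0, x2 = 14: L1 = 14
x* = (14/3, 0)
||x*||_1 = 14/3.

14/3


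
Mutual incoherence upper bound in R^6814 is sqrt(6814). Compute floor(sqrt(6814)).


82^2 = 6724 <= 6814 < 6889 = 83^2, so 82 <= sqrt(6814) < 83.
floor(sqrt(6814)) = 82.

82


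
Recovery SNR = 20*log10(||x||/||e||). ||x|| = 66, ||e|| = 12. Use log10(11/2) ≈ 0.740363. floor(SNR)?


||x||/||e|| = 66/12 = 11/2.
log10(11/2) ≈ 0.740363.
20*log10(||x||/||e||) ≈ 20*0.740363 = 14.80726.
floor(14.80726) = 14.

14


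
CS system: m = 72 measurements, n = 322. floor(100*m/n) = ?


100*m/n = 100*72/322 ≈ 22.3602.
floor = 22.

22


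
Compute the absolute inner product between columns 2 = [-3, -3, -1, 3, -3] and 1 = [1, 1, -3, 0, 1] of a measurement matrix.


Inner product: -3*1 + -3*1 + -1*-3 + 3*0 + -3*1
Products: [-3, -3, 3, 0, -3]
Sum = -6.
|dot| = 6.

6


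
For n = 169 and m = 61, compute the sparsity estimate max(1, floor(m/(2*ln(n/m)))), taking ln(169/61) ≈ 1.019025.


n/m = 169/61.
ln(n/m) ≈ 1.019025.
2*ln(n/m) ≈ 2.03805.
m/(2*ln(n/m)) ≈ 61/2.03805 ≈ 29.9306.
floor = 29.
k_max = max(1, 29) = 29.

29


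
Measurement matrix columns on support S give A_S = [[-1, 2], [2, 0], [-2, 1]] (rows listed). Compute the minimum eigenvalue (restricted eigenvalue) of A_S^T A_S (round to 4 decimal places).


A_S^T A_S = [[9, -4], [-4, 5]].
trace = 14.
det = 29.
disc = trace^2 - 4*det = 196 - 4*29 = 80.
sqrt(80) ≈ 8.944272.
lam_min = (14 - sqrt(80))/2 ≈ (14 - 8.944272)/2 = 2.527864 ≈ 2.5279.

2.5279


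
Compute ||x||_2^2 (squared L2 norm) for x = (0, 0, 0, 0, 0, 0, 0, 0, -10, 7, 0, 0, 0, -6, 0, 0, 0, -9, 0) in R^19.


Non-zero entries: [(8, -10), (9, 7), (13, -6), (17, -9)]
Squares: [100, 49, 36, 81]
||x||_2^2 = sum = 266.

266
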